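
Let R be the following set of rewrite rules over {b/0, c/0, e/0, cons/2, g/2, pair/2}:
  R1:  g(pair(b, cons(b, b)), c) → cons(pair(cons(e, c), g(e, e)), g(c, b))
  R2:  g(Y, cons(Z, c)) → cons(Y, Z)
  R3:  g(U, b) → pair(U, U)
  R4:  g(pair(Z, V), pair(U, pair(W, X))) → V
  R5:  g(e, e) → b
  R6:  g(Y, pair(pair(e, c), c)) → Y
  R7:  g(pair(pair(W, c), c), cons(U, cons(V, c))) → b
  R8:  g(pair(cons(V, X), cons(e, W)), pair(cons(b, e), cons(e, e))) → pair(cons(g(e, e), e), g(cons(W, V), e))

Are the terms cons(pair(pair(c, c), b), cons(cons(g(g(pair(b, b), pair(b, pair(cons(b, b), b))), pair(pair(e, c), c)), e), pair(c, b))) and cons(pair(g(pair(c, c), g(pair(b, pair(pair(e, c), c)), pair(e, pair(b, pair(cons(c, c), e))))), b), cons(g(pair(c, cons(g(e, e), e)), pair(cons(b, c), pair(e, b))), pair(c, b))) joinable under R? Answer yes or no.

Reduce t₁ = cons(pair(pair(c, c), b), cons(cons(g(g(pair(b, b), pair(b, pair(cons(b, b), b))), pair(pair(e, c), c)), e), pair(c, b))):
1. cons(pair(pair(c, c), b), cons(cons(g(g(pair(b, b), pair(b, pair(cons(b, b), b))), pair(pair(e, c), c)), e), pair(c, b)))  →  cons(pair(pair(c, c), b), cons(cons(g(pair(b, b), pair(b, pair(cons(b, b), b))), e), pair(c, b)))   [R6 at 2.1.1]
2. cons(pair(pair(c, c), b), cons(cons(g(pair(b, b), pair(b, pair(cons(b, b), b))), e), pair(c, b)))  →  cons(pair(pair(c, c), b), cons(cons(b, e), pair(c, b)))   [R4 at 2.1.1]

Reduce t₂ = cons(pair(g(pair(c, c), g(pair(b, pair(pair(e, c), c)), pair(e, pair(b, pair(cons(c, c), e))))), b), cons(g(pair(c, cons(g(e, e), e)), pair(cons(b, c), pair(e, b))), pair(c, b))):
1. cons(pair(g(pair(c, c), g(pair(b, pair(pair(e, c), c)), pair(e, pair(b, pair(cons(c, c), e))))), b), cons(g(pair(c, cons(g(e, e), e)), pair(cons(b, c), pair(e, b))), pair(c, b)))  →  cons(pair(g(pair(c, c), pair(pair(e, c), c)), b), cons(g(pair(c, cons(g(e, e), e)), pair(cons(b, c), pair(e, b))), pair(c, b)))   [R4 at 1.1.2]
2. cons(pair(g(pair(c, c), pair(pair(e, c), c)), b), cons(g(pair(c, cons(g(e, e), e)), pair(cons(b, c), pair(e, b))), pair(c, b)))  →  cons(pair(pair(c, c), b), cons(g(pair(c, cons(g(e, e), e)), pair(cons(b, c), pair(e, b))), pair(c, b)))   [R6 at 1.1]
3. cons(pair(pair(c, c), b), cons(g(pair(c, cons(g(e, e), e)), pair(cons(b, c), pair(e, b))), pair(c, b)))  →  cons(pair(pair(c, c), b), cons(cons(g(e, e), e), pair(c, b)))   [R4 at 2.1]
4. cons(pair(pair(c, c), b), cons(cons(g(e, e), e), pair(c, b)))  →  cons(pair(pair(c, c), b), cons(cons(b, e), pair(c, b)))   [R5 at 2.1.1]

yes — NF(t₁) = cons(pair(pair(c, c), b), cons(cons(b, e), pair(c, b))), NF(t₂) = cons(pair(pair(c, c), b), cons(cons(b, e), pair(c, b)))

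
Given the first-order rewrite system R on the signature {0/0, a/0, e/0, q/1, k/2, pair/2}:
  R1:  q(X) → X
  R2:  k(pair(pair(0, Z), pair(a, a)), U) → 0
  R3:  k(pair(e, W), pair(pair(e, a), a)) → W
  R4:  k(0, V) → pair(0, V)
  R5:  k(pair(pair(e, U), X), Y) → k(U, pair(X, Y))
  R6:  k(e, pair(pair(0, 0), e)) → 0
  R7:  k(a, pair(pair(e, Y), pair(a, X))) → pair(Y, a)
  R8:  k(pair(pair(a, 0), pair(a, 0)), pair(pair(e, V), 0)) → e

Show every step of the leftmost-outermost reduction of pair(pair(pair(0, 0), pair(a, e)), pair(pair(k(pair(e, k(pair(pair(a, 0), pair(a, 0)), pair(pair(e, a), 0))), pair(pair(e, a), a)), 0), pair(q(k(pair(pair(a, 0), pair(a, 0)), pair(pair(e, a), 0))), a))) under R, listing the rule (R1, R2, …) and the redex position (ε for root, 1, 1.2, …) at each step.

1. pair(pair(pair(0, 0), pair(a, e)), pair(pair(k(pair(e, k(pair(pair(a, 0), pair(a, 0)), pair(pair(e, a), 0))), pair(pair(e, a), a)), 0), pair(q(k(pair(pair(a, 0), pair(a, 0)), pair(pair(e, a), 0))), a)))  →  pair(pair(pair(0, 0), pair(a, e)), pair(pair(k(pair(pair(a, 0), pair(a, 0)), pair(pair(e, a), 0)), 0), pair(q(k(pair(pair(a, 0), pair(a, 0)), pair(pair(e, a), 0))), a)))   [R3 at 2.1.1]
2. pair(pair(pair(0, 0), pair(a, e)), pair(pair(k(pair(pair(a, 0), pair(a, 0)), pair(pair(e, a), 0)), 0), pair(q(k(pair(pair(a, 0), pair(a, 0)), pair(pair(e, a), 0))), a)))  →  pair(pair(pair(0, 0), pair(a, e)), pair(pair(e, 0), pair(q(k(pair(pair(a, 0), pair(a, 0)), pair(pair(e, a), 0))), a)))   [R8 at 2.1.1]
3. pair(pair(pair(0, 0), pair(a, e)), pair(pair(e, 0), pair(q(k(pair(pair(a, 0), pair(a, 0)), pair(pair(e, a), 0))), a)))  →  pair(pair(pair(0, 0), pair(a, e)), pair(pair(e, 0), pair(k(pair(pair(a, 0), pair(a, 0)), pair(pair(e, a), 0)), a)))   [R1 at 2.2.1]
4. pair(pair(pair(0, 0), pair(a, e)), pair(pair(e, 0), pair(k(pair(pair(a, 0), pair(a, 0)), pair(pair(e, a), 0)), a)))  →  pair(pair(pair(0, 0), pair(a, e)), pair(pair(e, 0), pair(e, a)))   [R8 at 2.2.1]

pair(pair(pair(0, 0), pair(a, e)), pair(pair(e, 0), pair(e, a)))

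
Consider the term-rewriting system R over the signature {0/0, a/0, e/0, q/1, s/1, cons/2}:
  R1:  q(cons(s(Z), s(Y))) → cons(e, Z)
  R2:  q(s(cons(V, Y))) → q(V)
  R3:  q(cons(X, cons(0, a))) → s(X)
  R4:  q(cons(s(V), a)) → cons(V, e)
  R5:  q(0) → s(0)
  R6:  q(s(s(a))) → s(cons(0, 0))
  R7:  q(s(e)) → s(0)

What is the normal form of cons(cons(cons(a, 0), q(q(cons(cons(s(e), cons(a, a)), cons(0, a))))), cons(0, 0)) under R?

1. cons(cons(cons(a, 0), q(q(cons(cons(s(e), cons(a, a)), cons(0, a))))), cons(0, 0))  →  cons(cons(cons(a, 0), q(s(cons(s(e), cons(a, a))))), cons(0, 0))   [R3 at 1.2.1]
2. cons(cons(cons(a, 0), q(s(cons(s(e), cons(a, a))))), cons(0, 0))  →  cons(cons(cons(a, 0), q(s(e))), cons(0, 0))   [R2 at 1.2]
3. cons(cons(cons(a, 0), q(s(e))), cons(0, 0))  →  cons(cons(cons(a, 0), s(0)), cons(0, 0))   [R7 at 1.2]

cons(cons(cons(a, 0), s(0)), cons(0, 0))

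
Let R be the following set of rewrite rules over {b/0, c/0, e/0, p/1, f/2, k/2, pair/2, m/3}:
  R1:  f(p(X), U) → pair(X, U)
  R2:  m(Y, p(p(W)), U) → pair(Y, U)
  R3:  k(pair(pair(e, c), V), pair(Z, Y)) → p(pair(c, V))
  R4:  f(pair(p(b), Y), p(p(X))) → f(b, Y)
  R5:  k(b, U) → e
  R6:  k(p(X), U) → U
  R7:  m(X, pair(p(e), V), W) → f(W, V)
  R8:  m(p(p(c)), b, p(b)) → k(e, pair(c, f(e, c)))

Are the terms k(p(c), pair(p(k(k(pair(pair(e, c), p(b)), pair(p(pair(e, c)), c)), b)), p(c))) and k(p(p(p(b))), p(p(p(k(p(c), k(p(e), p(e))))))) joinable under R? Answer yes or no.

no — NF(t₁) = pair(p(b), p(c)), NF(t₂) = p(p(p(p(e))))

Reduce t₁ = k(p(c), pair(p(k(k(pair(pair(e, c), p(b)), pair(p(pair(e, c)), c)), b)), p(c))):
1. k(p(c), pair(p(k(k(pair(pair(e, c), p(b)), pair(p(pair(e, c)), c)), b)), p(c)))  →  pair(p(k(k(pair(pair(e, c), p(b)), pair(p(pair(e, c)), c)), b)), p(c))   [R6 at ε]
2. pair(p(k(k(pair(pair(e, c), p(b)), pair(p(pair(e, c)), c)), b)), p(c))  →  pair(p(k(p(pair(c, p(b))), b)), p(c))   [R3 at 1.1.1]
3. pair(p(k(p(pair(c, p(b))), b)), p(c))  →  pair(p(b), p(c))   [R6 at 1.1]

Reduce t₂ = k(p(p(p(b))), p(p(p(k(p(c), k(p(e), p(e))))))):
1. k(p(p(p(b))), p(p(p(k(p(c), k(p(e), p(e)))))))  →  p(p(p(k(p(c), k(p(e), p(e))))))   [R6 at ε]
2. p(p(p(k(p(c), k(p(e), p(e))))))  →  p(p(p(k(p(e), p(e)))))   [R6 at 1.1.1]
3. p(p(p(k(p(e), p(e)))))  →  p(p(p(p(e))))   [R6 at 1.1.1]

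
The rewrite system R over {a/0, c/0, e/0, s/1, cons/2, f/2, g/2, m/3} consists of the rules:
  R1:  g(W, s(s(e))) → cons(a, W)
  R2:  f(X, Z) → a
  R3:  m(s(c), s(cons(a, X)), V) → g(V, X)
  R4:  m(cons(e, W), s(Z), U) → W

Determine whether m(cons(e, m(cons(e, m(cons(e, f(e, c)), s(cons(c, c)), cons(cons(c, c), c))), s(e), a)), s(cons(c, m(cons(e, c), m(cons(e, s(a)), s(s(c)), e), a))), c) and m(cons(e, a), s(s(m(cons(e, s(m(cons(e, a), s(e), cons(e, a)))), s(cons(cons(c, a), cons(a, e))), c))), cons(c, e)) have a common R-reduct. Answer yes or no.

Reduce t₁ = m(cons(e, m(cons(e, m(cons(e, f(e, c)), s(cons(c, c)), cons(cons(c, c), c))), s(e), a)), s(cons(c, m(cons(e, c), m(cons(e, s(a)), s(s(c)), e), a))), c):
1. m(cons(e, m(cons(e, m(cons(e, f(e, c)), s(cons(c, c)), cons(cons(c, c), c))), s(e), a)), s(cons(c, m(cons(e, c), m(cons(e, s(a)), s(s(c)), e), a))), c)  →  m(cons(e, m(cons(e, f(e, c)), s(cons(c, c)), cons(cons(c, c), c))), s(e), a)   [R4 at ε]
2. m(cons(e, m(cons(e, f(e, c)), s(cons(c, c)), cons(cons(c, c), c))), s(e), a)  →  m(cons(e, f(e, c)), s(cons(c, c)), cons(cons(c, c), c))   [R4 at ε]
3. m(cons(e, f(e, c)), s(cons(c, c)), cons(cons(c, c), c))  →  f(e, c)   [R4 at ε]
4. f(e, c)  →  a   [R2 at ε]

Reduce t₂ = m(cons(e, a), s(s(m(cons(e, s(m(cons(e, a), s(e), cons(e, a)))), s(cons(cons(c, a), cons(a, e))), c))), cons(c, e)):
1. m(cons(e, a), s(s(m(cons(e, s(m(cons(e, a), s(e), cons(e, a)))), s(cons(cons(c, a), cons(a, e))), c))), cons(c, e))  →  a   [R4 at ε]

yes — NF(t₁) = a, NF(t₂) = a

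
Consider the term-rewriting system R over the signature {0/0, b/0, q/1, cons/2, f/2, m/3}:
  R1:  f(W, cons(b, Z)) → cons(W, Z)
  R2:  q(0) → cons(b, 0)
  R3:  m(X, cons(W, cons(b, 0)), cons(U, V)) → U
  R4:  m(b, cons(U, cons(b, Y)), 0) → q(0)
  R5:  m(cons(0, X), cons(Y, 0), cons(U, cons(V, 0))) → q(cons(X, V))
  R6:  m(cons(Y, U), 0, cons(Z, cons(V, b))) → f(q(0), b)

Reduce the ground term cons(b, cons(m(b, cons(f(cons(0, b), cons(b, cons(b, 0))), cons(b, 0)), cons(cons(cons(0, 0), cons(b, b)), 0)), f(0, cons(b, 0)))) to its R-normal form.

cons(b, cons(cons(cons(0, 0), cons(b, b)), cons(0, 0)))

1. cons(b, cons(m(b, cons(f(cons(0, b), cons(b, cons(b, 0))), cons(b, 0)), cons(cons(cons(0, 0), cons(b, b)), 0)), f(0, cons(b, 0))))  →  cons(b, cons(cons(cons(0, 0), cons(b, b)), f(0, cons(b, 0))))   [R3 at 2.1]
2. cons(b, cons(cons(cons(0, 0), cons(b, b)), f(0, cons(b, 0))))  →  cons(b, cons(cons(cons(0, 0), cons(b, b)), cons(0, 0)))   [R1 at 2.2]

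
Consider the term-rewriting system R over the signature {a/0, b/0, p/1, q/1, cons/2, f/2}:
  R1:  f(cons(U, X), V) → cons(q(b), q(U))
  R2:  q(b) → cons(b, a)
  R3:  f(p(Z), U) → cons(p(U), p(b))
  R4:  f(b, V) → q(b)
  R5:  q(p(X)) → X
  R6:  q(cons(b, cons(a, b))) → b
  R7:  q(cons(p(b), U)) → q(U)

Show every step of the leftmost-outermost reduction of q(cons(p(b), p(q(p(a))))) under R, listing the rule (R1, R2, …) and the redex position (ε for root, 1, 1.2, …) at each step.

1. q(cons(p(b), p(q(p(a)))))  →  q(p(q(p(a))))   [R7 at ε]
2. q(p(q(p(a))))  →  q(p(a))   [R5 at ε]
3. q(p(a))  →  a   [R5 at ε]

a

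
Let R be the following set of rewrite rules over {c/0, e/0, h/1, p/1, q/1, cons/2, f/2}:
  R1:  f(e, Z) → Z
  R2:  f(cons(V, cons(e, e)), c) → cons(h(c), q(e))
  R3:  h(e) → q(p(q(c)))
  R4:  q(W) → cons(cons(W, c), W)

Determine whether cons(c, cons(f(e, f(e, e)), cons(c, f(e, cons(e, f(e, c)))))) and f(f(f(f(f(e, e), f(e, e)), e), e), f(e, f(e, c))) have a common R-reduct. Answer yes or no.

no — NF(t₁) = cons(c, cons(e, cons(c, cons(e, c)))), NF(t₂) = c

Reduce t₁ = cons(c, cons(f(e, f(e, e)), cons(c, f(e, cons(e, f(e, c)))))):
1. cons(c, cons(f(e, f(e, e)), cons(c, f(e, cons(e, f(e, c))))))  →  cons(c, cons(f(e, e), cons(c, f(e, cons(e, f(e, c))))))   [R1 at 2.1]
2. cons(c, cons(f(e, e), cons(c, f(e, cons(e, f(e, c))))))  →  cons(c, cons(e, cons(c, f(e, cons(e, f(e, c))))))   [R1 at 2.1]
3. cons(c, cons(e, cons(c, f(e, cons(e, f(e, c))))))  →  cons(c, cons(e, cons(c, cons(e, f(e, c)))))   [R1 at 2.2.2]
4. cons(c, cons(e, cons(c, cons(e, f(e, c)))))  →  cons(c, cons(e, cons(c, cons(e, c))))   [R1 at 2.2.2.2]

Reduce t₂ = f(f(f(f(f(e, e), f(e, e)), e), e), f(e, f(e, c))):
1. f(f(f(f(f(e, e), f(e, e)), e), e), f(e, f(e, c)))  →  f(f(f(f(e, f(e, e)), e), e), f(e, f(e, c)))   [R1 at 1.1.1.1]
2. f(f(f(f(e, f(e, e)), e), e), f(e, f(e, c)))  →  f(f(f(f(e, e), e), e), f(e, f(e, c)))   [R1 at 1.1.1]
3. f(f(f(f(e, e), e), e), f(e, f(e, c)))  →  f(f(f(e, e), e), f(e, f(e, c)))   [R1 at 1.1.1]
4. f(f(f(e, e), e), f(e, f(e, c)))  →  f(f(e, e), f(e, f(e, c)))   [R1 at 1.1]
5. f(f(e, e), f(e, f(e, c)))  →  f(e, f(e, f(e, c)))   [R1 at 1]
6. f(e, f(e, f(e, c)))  →  f(e, f(e, c))   [R1 at ε]
7. f(e, f(e, c))  →  f(e, c)   [R1 at ε]
8. f(e, c)  →  c   [R1 at ε]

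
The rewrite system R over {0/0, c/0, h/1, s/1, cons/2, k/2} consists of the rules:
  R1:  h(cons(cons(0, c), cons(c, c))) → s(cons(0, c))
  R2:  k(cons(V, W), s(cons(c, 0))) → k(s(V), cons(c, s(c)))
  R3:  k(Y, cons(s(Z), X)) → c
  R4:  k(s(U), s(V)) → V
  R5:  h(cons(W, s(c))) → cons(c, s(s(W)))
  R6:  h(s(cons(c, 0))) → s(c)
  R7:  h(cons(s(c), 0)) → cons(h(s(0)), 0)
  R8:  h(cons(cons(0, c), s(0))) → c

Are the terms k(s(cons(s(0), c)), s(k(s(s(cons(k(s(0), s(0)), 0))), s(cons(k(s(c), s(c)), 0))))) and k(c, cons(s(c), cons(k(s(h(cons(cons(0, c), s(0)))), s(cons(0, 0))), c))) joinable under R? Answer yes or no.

Reduce t₁ = k(s(cons(s(0), c)), s(k(s(s(cons(k(s(0), s(0)), 0))), s(cons(k(s(c), s(c)), 0))))):
1. k(s(cons(s(0), c)), s(k(s(s(cons(k(s(0), s(0)), 0))), s(cons(k(s(c), s(c)), 0)))))  →  k(s(s(cons(k(s(0), s(0)), 0))), s(cons(k(s(c), s(c)), 0)))   [R4 at ε]
2. k(s(s(cons(k(s(0), s(0)), 0))), s(cons(k(s(c), s(c)), 0)))  →  cons(k(s(c), s(c)), 0)   [R4 at ε]
3. cons(k(s(c), s(c)), 0)  →  cons(c, 0)   [R4 at 1]

Reduce t₂ = k(c, cons(s(c), cons(k(s(h(cons(cons(0, c), s(0)))), s(cons(0, 0))), c))):
1. k(c, cons(s(c), cons(k(s(h(cons(cons(0, c), s(0)))), s(cons(0, 0))), c)))  →  c   [R3 at ε]

no — NF(t₁) = cons(c, 0), NF(t₂) = c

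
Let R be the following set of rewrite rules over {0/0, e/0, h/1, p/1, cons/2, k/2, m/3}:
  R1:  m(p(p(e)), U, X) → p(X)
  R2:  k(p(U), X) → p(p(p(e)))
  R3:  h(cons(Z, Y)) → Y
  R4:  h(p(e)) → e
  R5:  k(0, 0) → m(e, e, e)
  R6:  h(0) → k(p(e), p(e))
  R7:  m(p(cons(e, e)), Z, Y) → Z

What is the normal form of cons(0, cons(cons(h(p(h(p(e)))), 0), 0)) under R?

1. cons(0, cons(cons(h(p(h(p(e)))), 0), 0))  →  cons(0, cons(cons(h(p(e)), 0), 0))   [R4 at 2.1.1.1.1]
2. cons(0, cons(cons(h(p(e)), 0), 0))  →  cons(0, cons(cons(e, 0), 0))   [R4 at 2.1.1]

cons(0, cons(cons(e, 0), 0))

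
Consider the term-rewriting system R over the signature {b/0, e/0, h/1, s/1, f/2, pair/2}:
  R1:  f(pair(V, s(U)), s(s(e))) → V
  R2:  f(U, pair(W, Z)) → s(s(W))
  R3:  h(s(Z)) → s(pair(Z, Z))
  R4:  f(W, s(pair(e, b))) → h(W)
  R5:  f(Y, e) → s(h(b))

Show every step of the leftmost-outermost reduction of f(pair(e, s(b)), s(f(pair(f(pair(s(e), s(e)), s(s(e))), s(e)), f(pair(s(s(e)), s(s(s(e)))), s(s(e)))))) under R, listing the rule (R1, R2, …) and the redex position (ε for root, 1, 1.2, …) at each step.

e

1. f(pair(e, s(b)), s(f(pair(f(pair(s(e), s(e)), s(s(e))), s(e)), f(pair(s(s(e)), s(s(s(e)))), s(s(e))))))  →  f(pair(e, s(b)), s(f(pair(s(e), s(e)), f(pair(s(s(e)), s(s(s(e)))), s(s(e))))))   [R1 at 2.1.1.1]
2. f(pair(e, s(b)), s(f(pair(s(e), s(e)), f(pair(s(s(e)), s(s(s(e)))), s(s(e))))))  →  f(pair(e, s(b)), s(f(pair(s(e), s(e)), s(s(e)))))   [R1 at 2.1.2]
3. f(pair(e, s(b)), s(f(pair(s(e), s(e)), s(s(e)))))  →  f(pair(e, s(b)), s(s(e)))   [R1 at 2.1]
4. f(pair(e, s(b)), s(s(e)))  →  e   [R1 at ε]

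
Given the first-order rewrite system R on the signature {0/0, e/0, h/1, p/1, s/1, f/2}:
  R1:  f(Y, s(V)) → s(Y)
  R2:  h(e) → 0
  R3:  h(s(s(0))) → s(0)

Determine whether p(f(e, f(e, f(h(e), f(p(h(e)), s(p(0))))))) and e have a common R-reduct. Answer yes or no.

no — NF(t₁) = p(s(e)), NF(t₂) = e

Reduce t₁ = p(f(e, f(e, f(h(e), f(p(h(e)), s(p(0))))))):
1. p(f(e, f(e, f(h(e), f(p(h(e)), s(p(0)))))))  →  p(f(e, f(e, f(0, f(p(h(e)), s(p(0)))))))   [R2 at 1.2.2.1]
2. p(f(e, f(e, f(0, f(p(h(e)), s(p(0)))))))  →  p(f(e, f(e, f(0, s(p(h(e)))))))   [R1 at 1.2.2.2]
3. p(f(e, f(e, f(0, s(p(h(e)))))))  →  p(f(e, f(e, s(0))))   [R1 at 1.2.2]
4. p(f(e, f(e, s(0))))  →  p(f(e, s(e)))   [R1 at 1.2]
5. p(f(e, s(e)))  →  p(s(e))   [R1 at 1]

Reduce t₂ = e:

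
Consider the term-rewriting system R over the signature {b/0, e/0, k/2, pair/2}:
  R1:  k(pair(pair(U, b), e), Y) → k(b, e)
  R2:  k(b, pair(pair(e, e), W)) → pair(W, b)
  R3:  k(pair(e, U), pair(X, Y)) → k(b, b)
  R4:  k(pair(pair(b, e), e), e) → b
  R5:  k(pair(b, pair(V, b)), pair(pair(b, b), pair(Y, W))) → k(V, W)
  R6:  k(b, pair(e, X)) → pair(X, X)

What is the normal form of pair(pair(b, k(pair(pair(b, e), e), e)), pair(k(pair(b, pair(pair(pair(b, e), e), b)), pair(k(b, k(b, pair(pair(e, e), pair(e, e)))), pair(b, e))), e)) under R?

1. pair(pair(b, k(pair(pair(b, e), e), e)), pair(k(pair(b, pair(pair(pair(b, e), e), b)), pair(k(b, k(b, pair(pair(e, e), pair(e, e)))), pair(b, e))), e))  →  pair(pair(b, b), pair(k(pair(b, pair(pair(pair(b, e), e), b)), pair(k(b, k(b, pair(pair(e, e), pair(e, e)))), pair(b, e))), e))   [R4 at 1.2]
2. pair(pair(b, b), pair(k(pair(b, pair(pair(pair(b, e), e), b)), pair(k(b, k(b, pair(pair(e, e), pair(e, e)))), pair(b, e))), e))  →  pair(pair(b, b), pair(k(pair(b, pair(pair(pair(b, e), e), b)), pair(k(b, pair(pair(e, e), b)), pair(b, e))), e))   [R2 at 2.1.2.1.2]
3. pair(pair(b, b), pair(k(pair(b, pair(pair(pair(b, e), e), b)), pair(k(b, pair(pair(e, e), b)), pair(b, e))), e))  →  pair(pair(b, b), pair(k(pair(b, pair(pair(pair(b, e), e), b)), pair(pair(b, b), pair(b, e))), e))   [R2 at 2.1.2.1]
4. pair(pair(b, b), pair(k(pair(b, pair(pair(pair(b, e), e), b)), pair(pair(b, b), pair(b, e))), e))  →  pair(pair(b, b), pair(k(pair(pair(b, e), e), e), e))   [R5 at 2.1]
5. pair(pair(b, b), pair(k(pair(pair(b, e), e), e), e))  →  pair(pair(b, b), pair(b, e))   [R4 at 2.1]

pair(pair(b, b), pair(b, e))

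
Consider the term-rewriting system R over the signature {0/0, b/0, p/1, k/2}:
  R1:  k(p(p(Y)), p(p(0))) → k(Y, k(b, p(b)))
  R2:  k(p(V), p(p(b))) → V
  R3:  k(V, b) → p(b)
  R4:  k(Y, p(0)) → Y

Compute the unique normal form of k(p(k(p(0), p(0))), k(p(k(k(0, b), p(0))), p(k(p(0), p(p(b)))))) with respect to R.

1. k(p(k(p(0), p(0))), k(p(k(k(0, b), p(0))), p(k(p(0), p(p(b))))))  →  k(p(p(0)), k(p(k(k(0, b), p(0))), p(k(p(0), p(p(b))))))   [R4 at 1.1]
2. k(p(p(0)), k(p(k(k(0, b), p(0))), p(k(p(0), p(p(b))))))  →  k(p(p(0)), k(p(k(0, b)), p(k(p(0), p(p(b))))))   [R4 at 2.1.1]
3. k(p(p(0)), k(p(k(0, b)), p(k(p(0), p(p(b))))))  →  k(p(p(0)), k(p(p(b)), p(k(p(0), p(p(b))))))   [R3 at 2.1.1]
4. k(p(p(0)), k(p(p(b)), p(k(p(0), p(p(b))))))  →  k(p(p(0)), k(p(p(b)), p(0)))   [R2 at 2.2.1]
5. k(p(p(0)), k(p(p(b)), p(0)))  →  k(p(p(0)), p(p(b)))   [R4 at 2]
6. k(p(p(0)), p(p(b)))  →  p(0)   [R2 at ε]

p(0)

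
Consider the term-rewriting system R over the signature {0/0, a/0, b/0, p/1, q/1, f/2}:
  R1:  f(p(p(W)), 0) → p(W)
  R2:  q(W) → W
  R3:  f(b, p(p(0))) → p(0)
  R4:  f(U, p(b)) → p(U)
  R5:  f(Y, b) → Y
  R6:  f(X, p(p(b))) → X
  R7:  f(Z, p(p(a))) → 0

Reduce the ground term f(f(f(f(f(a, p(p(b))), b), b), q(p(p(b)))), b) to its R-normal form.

a

1. f(f(f(f(f(a, p(p(b))), b), b), q(p(p(b)))), b)  →  f(f(f(f(a, p(p(b))), b), b), q(p(p(b))))   [R5 at ε]
2. f(f(f(f(a, p(p(b))), b), b), q(p(p(b))))  →  f(f(f(a, p(p(b))), b), q(p(p(b))))   [R5 at 1]
3. f(f(f(a, p(p(b))), b), q(p(p(b))))  →  f(f(a, p(p(b))), q(p(p(b))))   [R5 at 1]
4. f(f(a, p(p(b))), q(p(p(b))))  →  f(a, q(p(p(b))))   [R6 at 1]
5. f(a, q(p(p(b))))  →  f(a, p(p(b)))   [R2 at 2]
6. f(a, p(p(b)))  →  a   [R6 at ε]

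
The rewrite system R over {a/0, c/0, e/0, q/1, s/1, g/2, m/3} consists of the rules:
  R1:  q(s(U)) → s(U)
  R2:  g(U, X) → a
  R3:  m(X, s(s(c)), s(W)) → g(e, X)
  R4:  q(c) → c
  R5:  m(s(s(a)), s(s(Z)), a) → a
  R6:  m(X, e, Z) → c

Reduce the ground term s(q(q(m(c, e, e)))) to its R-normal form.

s(c)

1. s(q(q(m(c, e, e))))  →  s(q(q(c)))   [R6 at 1.1.1]
2. s(q(q(c)))  →  s(q(c))   [R4 at 1.1]
3. s(q(c))  →  s(c)   [R4 at 1]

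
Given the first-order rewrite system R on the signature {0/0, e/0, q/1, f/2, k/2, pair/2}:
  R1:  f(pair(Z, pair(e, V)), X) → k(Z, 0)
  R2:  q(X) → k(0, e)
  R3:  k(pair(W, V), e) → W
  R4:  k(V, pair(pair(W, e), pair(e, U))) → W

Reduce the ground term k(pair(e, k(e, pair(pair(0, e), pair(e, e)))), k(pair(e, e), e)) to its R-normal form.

e

1. k(pair(e, k(e, pair(pair(0, e), pair(e, e)))), k(pair(e, e), e))  →  k(pair(e, 0), k(pair(e, e), e))   [R4 at 1.2]
2. k(pair(e, 0), k(pair(e, e), e))  →  k(pair(e, 0), e)   [R3 at 2]
3. k(pair(e, 0), e)  →  e   [R3 at ε]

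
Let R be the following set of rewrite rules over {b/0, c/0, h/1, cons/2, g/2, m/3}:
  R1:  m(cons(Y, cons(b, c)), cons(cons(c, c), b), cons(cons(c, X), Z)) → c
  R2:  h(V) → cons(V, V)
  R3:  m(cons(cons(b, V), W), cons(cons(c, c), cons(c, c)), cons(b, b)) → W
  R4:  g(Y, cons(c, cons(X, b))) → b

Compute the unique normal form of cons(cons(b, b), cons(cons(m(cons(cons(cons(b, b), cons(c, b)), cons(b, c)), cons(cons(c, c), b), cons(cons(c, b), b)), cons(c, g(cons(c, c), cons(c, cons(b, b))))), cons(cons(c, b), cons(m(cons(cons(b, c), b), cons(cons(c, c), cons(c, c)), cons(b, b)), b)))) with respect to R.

1. cons(cons(b, b), cons(cons(m(cons(cons(cons(b, b), cons(c, b)), cons(b, c)), cons(cons(c, c), b), cons(cons(c, b), b)), cons(c, g(cons(c, c), cons(c, cons(b, b))))), cons(cons(c, b), cons(m(cons(cons(b, c), b), cons(cons(c, c), cons(c, c)), cons(b, b)), b))))  →  cons(cons(b, b), cons(cons(c, cons(c, g(cons(c, c), cons(c, cons(b, b))))), cons(cons(c, b), cons(m(cons(cons(b, c), b), cons(cons(c, c), cons(c, c)), cons(b, b)), b))))   [R1 at 2.1.1]
2. cons(cons(b, b), cons(cons(c, cons(c, g(cons(c, c), cons(c, cons(b, b))))), cons(cons(c, b), cons(m(cons(cons(b, c), b), cons(cons(c, c), cons(c, c)), cons(b, b)), b))))  →  cons(cons(b, b), cons(cons(c, cons(c, b)), cons(cons(c, b), cons(m(cons(cons(b, c), b), cons(cons(c, c), cons(c, c)), cons(b, b)), b))))   [R4 at 2.1.2.2]
3. cons(cons(b, b), cons(cons(c, cons(c, b)), cons(cons(c, b), cons(m(cons(cons(b, c), b), cons(cons(c, c), cons(c, c)), cons(b, b)), b))))  →  cons(cons(b, b), cons(cons(c, cons(c, b)), cons(cons(c, b), cons(b, b))))   [R3 at 2.2.2.1]

cons(cons(b, b), cons(cons(c, cons(c, b)), cons(cons(c, b), cons(b, b))))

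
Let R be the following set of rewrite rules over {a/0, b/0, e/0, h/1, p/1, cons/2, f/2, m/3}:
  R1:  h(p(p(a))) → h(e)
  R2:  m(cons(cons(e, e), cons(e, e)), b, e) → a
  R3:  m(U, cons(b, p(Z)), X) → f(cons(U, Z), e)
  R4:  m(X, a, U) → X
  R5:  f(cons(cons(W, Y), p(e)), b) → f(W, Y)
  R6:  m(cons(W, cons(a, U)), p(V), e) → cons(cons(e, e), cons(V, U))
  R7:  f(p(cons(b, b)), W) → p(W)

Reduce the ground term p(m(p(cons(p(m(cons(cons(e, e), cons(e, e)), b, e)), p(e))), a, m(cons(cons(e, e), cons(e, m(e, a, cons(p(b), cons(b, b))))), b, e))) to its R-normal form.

p(p(cons(p(a), p(e))))

1. p(m(p(cons(p(m(cons(cons(e, e), cons(e, e)), b, e)), p(e))), a, m(cons(cons(e, e), cons(e, m(e, a, cons(p(b), cons(b, b))))), b, e)))  →  p(p(cons(p(m(cons(cons(e, e), cons(e, e)), b, e)), p(e))))   [R4 at 1]
2. p(p(cons(p(m(cons(cons(e, e), cons(e, e)), b, e)), p(e))))  →  p(p(cons(p(a), p(e))))   [R2 at 1.1.1.1]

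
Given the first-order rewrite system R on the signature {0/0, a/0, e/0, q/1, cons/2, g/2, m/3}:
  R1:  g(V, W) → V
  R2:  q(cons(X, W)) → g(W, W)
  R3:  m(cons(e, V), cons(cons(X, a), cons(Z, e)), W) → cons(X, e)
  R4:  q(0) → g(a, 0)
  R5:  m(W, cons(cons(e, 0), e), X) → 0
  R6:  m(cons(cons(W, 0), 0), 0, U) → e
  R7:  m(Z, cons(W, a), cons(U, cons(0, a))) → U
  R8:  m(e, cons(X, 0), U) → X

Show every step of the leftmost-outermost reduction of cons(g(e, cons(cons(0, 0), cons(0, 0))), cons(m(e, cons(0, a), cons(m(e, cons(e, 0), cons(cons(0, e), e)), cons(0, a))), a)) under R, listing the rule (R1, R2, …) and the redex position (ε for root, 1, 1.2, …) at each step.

1. cons(g(e, cons(cons(0, 0), cons(0, 0))), cons(m(e, cons(0, a), cons(m(e, cons(e, 0), cons(cons(0, e), e)), cons(0, a))), a))  →  cons(e, cons(m(e, cons(0, a), cons(m(e, cons(e, 0), cons(cons(0, e), e)), cons(0, a))), a))   [R1 at 1]
2. cons(e, cons(m(e, cons(0, a), cons(m(e, cons(e, 0), cons(cons(0, e), e)), cons(0, a))), a))  →  cons(e, cons(m(e, cons(e, 0), cons(cons(0, e), e)), a))   [R7 at 2.1]
3. cons(e, cons(m(e, cons(e, 0), cons(cons(0, e), e)), a))  →  cons(e, cons(e, a))   [R8 at 2.1]

cons(e, cons(e, a))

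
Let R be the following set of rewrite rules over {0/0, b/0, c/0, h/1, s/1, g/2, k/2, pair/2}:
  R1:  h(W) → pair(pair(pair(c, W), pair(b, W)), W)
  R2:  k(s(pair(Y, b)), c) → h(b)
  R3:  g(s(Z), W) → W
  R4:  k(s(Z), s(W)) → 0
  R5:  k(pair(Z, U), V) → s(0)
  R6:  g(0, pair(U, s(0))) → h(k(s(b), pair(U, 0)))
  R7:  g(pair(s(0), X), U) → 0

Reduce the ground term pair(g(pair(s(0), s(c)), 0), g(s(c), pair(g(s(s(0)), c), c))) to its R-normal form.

1. pair(g(pair(s(0), s(c)), 0), g(s(c), pair(g(s(s(0)), c), c)))  →  pair(0, g(s(c), pair(g(s(s(0)), c), c)))   [R7 at 1]
2. pair(0, g(s(c), pair(g(s(s(0)), c), c)))  →  pair(0, pair(g(s(s(0)), c), c))   [R3 at 2]
3. pair(0, pair(g(s(s(0)), c), c))  →  pair(0, pair(c, c))   [R3 at 2.1]

pair(0, pair(c, c))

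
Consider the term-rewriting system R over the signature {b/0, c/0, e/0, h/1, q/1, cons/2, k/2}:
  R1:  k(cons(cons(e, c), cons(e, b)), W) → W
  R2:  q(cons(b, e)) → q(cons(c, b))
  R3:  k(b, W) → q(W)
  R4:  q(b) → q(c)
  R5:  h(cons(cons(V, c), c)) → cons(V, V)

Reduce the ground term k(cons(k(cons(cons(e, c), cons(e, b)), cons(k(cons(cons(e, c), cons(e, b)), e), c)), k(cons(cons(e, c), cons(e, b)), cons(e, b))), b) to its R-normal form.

b

1. k(cons(k(cons(cons(e, c), cons(e, b)), cons(k(cons(cons(e, c), cons(e, b)), e), c)), k(cons(cons(e, c), cons(e, b)), cons(e, b))), b)  →  k(cons(cons(k(cons(cons(e, c), cons(e, b)), e), c), k(cons(cons(e, c), cons(e, b)), cons(e, b))), b)   [R1 at 1.1]
2. k(cons(cons(k(cons(cons(e, c), cons(e, b)), e), c), k(cons(cons(e, c), cons(e, b)), cons(e, b))), b)  →  k(cons(cons(e, c), k(cons(cons(e, c), cons(e, b)), cons(e, b))), b)   [R1 at 1.1.1]
3. k(cons(cons(e, c), k(cons(cons(e, c), cons(e, b)), cons(e, b))), b)  →  k(cons(cons(e, c), cons(e, b)), b)   [R1 at 1.2]
4. k(cons(cons(e, c), cons(e, b)), b)  →  b   [R1 at ε]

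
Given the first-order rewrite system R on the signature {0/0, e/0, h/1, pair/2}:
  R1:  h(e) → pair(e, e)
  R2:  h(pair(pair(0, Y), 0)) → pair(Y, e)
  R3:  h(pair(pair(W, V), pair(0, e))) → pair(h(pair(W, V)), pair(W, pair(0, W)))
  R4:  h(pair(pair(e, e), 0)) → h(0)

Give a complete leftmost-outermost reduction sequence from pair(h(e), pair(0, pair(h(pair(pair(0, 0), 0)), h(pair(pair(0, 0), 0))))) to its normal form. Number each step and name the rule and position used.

1. pair(h(e), pair(0, pair(h(pair(pair(0, 0), 0)), h(pair(pair(0, 0), 0)))))  →  pair(pair(e, e), pair(0, pair(h(pair(pair(0, 0), 0)), h(pair(pair(0, 0), 0)))))   [R1 at 1]
2. pair(pair(e, e), pair(0, pair(h(pair(pair(0, 0), 0)), h(pair(pair(0, 0), 0)))))  →  pair(pair(e, e), pair(0, pair(pair(0, e), h(pair(pair(0, 0), 0)))))   [R2 at 2.2.1]
3. pair(pair(e, e), pair(0, pair(pair(0, e), h(pair(pair(0, 0), 0)))))  →  pair(pair(e, e), pair(0, pair(pair(0, e), pair(0, e))))   [R2 at 2.2.2]

pair(pair(e, e), pair(0, pair(pair(0, e), pair(0, e))))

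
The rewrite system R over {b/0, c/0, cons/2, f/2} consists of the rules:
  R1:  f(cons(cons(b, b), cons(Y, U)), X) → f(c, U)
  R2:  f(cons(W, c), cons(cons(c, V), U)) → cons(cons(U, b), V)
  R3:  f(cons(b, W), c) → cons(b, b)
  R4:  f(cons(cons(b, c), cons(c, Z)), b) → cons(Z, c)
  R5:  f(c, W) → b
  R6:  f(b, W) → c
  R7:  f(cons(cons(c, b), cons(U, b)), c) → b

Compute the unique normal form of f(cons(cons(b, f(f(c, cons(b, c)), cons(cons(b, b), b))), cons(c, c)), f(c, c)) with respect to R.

cons(c, c)

1. f(cons(cons(b, f(f(c, cons(b, c)), cons(cons(b, b), b))), cons(c, c)), f(c, c))  →  f(cons(cons(b, f(b, cons(cons(b, b), b))), cons(c, c)), f(c, c))   [R5 at 1.1.2.1]
2. f(cons(cons(b, f(b, cons(cons(b, b), b))), cons(c, c)), f(c, c))  →  f(cons(cons(b, c), cons(c, c)), f(c, c))   [R6 at 1.1.2]
3. f(cons(cons(b, c), cons(c, c)), f(c, c))  →  f(cons(cons(b, c), cons(c, c)), b)   [R5 at 2]
4. f(cons(cons(b, c), cons(c, c)), b)  →  cons(c, c)   [R4 at ε]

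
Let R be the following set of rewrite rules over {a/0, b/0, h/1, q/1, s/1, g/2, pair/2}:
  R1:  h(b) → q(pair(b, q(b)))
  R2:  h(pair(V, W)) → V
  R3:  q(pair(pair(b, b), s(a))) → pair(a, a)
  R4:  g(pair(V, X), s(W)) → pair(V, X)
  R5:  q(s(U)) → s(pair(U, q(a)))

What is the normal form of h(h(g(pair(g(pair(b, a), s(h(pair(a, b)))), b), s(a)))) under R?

b

1. h(h(g(pair(g(pair(b, a), s(h(pair(a, b)))), b), s(a))))  →  h(h(pair(g(pair(b, a), s(h(pair(a, b)))), b)))   [R4 at 1.1]
2. h(h(pair(g(pair(b, a), s(h(pair(a, b)))), b)))  →  h(g(pair(b, a), s(h(pair(a, b)))))   [R2 at 1]
3. h(g(pair(b, a), s(h(pair(a, b)))))  →  h(pair(b, a))   [R4 at 1]
4. h(pair(b, a))  →  b   [R2 at ε]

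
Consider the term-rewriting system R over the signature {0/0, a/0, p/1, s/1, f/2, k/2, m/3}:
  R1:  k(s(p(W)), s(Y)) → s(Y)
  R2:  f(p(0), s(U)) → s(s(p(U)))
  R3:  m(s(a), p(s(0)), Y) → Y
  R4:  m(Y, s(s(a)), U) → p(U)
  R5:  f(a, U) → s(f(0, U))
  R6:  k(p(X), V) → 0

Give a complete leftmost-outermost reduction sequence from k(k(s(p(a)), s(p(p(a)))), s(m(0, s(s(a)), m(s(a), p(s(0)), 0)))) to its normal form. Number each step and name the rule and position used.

1. k(k(s(p(a)), s(p(p(a)))), s(m(0, s(s(a)), m(s(a), p(s(0)), 0))))  →  k(s(p(p(a))), s(m(0, s(s(a)), m(s(a), p(s(0)), 0))))   [R1 at 1]
2. k(s(p(p(a))), s(m(0, s(s(a)), m(s(a), p(s(0)), 0))))  →  s(m(0, s(s(a)), m(s(a), p(s(0)), 0)))   [R1 at ε]
3. s(m(0, s(s(a)), m(s(a), p(s(0)), 0)))  →  s(p(m(s(a), p(s(0)), 0)))   [R4 at 1]
4. s(p(m(s(a), p(s(0)), 0)))  →  s(p(0))   [R3 at 1.1]

s(p(0))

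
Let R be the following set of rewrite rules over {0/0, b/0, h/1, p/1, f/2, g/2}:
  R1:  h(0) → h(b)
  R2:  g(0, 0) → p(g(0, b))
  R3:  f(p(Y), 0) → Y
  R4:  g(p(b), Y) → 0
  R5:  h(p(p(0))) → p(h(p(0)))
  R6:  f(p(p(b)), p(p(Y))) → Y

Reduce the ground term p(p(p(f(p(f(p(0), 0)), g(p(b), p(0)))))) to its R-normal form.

p(p(p(0)))

1. p(p(p(f(p(f(p(0), 0)), g(p(b), p(0))))))  →  p(p(p(f(p(0), g(p(b), p(0))))))   [R3 at 1.1.1.1.1]
2. p(p(p(f(p(0), g(p(b), p(0))))))  →  p(p(p(f(p(0), 0))))   [R4 at 1.1.1.2]
3. p(p(p(f(p(0), 0))))  →  p(p(p(0)))   [R3 at 1.1.1]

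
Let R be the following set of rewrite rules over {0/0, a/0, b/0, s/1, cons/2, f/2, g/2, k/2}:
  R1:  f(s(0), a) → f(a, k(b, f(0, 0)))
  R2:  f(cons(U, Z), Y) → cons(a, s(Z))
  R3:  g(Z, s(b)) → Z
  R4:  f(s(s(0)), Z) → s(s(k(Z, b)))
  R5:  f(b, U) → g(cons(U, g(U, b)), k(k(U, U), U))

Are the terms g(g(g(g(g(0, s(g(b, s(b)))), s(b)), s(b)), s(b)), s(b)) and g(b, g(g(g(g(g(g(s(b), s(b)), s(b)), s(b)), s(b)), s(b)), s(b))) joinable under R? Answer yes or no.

no — NF(t₁) = 0, NF(t₂) = b

Reduce t₁ = g(g(g(g(g(0, s(g(b, s(b)))), s(b)), s(b)), s(b)), s(b)):
1. g(g(g(g(g(0, s(g(b, s(b)))), s(b)), s(b)), s(b)), s(b))  →  g(g(g(g(0, s(g(b, s(b)))), s(b)), s(b)), s(b))   [R3 at ε]
2. g(g(g(g(0, s(g(b, s(b)))), s(b)), s(b)), s(b))  →  g(g(g(0, s(g(b, s(b)))), s(b)), s(b))   [R3 at ε]
3. g(g(g(0, s(g(b, s(b)))), s(b)), s(b))  →  g(g(0, s(g(b, s(b)))), s(b))   [R3 at ε]
4. g(g(0, s(g(b, s(b)))), s(b))  →  g(0, s(g(b, s(b))))   [R3 at ε]
5. g(0, s(g(b, s(b))))  →  g(0, s(b))   [R3 at 2.1]
6. g(0, s(b))  →  0   [R3 at ε]

Reduce t₂ = g(b, g(g(g(g(g(g(s(b), s(b)), s(b)), s(b)), s(b)), s(b)), s(b))):
1. g(b, g(g(g(g(g(g(s(b), s(b)), s(b)), s(b)), s(b)), s(b)), s(b)))  →  g(b, g(g(g(g(g(s(b), s(b)), s(b)), s(b)), s(b)), s(b)))   [R3 at 2]
2. g(b, g(g(g(g(g(s(b), s(b)), s(b)), s(b)), s(b)), s(b)))  →  g(b, g(g(g(g(s(b), s(b)), s(b)), s(b)), s(b)))   [R3 at 2]
3. g(b, g(g(g(g(s(b), s(b)), s(b)), s(b)), s(b)))  →  g(b, g(g(g(s(b), s(b)), s(b)), s(b)))   [R3 at 2]
4. g(b, g(g(g(s(b), s(b)), s(b)), s(b)))  →  g(b, g(g(s(b), s(b)), s(b)))   [R3 at 2]
5. g(b, g(g(s(b), s(b)), s(b)))  →  g(b, g(s(b), s(b)))   [R3 at 2]
6. g(b, g(s(b), s(b)))  →  g(b, s(b))   [R3 at 2]
7. g(b, s(b))  →  b   [R3 at ε]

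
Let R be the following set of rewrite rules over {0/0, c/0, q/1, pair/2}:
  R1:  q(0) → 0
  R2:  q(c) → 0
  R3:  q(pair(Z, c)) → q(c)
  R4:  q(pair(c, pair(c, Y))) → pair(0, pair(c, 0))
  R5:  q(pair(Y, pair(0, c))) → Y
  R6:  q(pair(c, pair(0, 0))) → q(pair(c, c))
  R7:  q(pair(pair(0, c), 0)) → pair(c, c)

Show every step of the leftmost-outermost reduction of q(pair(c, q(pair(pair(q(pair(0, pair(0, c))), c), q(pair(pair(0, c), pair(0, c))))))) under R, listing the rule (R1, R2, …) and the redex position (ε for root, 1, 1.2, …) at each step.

c

1. q(pair(c, q(pair(pair(q(pair(0, pair(0, c))), c), q(pair(pair(0, c), pair(0, c)))))))  →  q(pair(c, q(pair(pair(0, c), q(pair(pair(0, c), pair(0, c)))))))   [R5 at 1.2.1.1.1]
2. q(pair(c, q(pair(pair(0, c), q(pair(pair(0, c), pair(0, c)))))))  →  q(pair(c, q(pair(pair(0, c), pair(0, c)))))   [R5 at 1.2.1.2]
3. q(pair(c, q(pair(pair(0, c), pair(0, c)))))  →  q(pair(c, pair(0, c)))   [R5 at 1.2]
4. q(pair(c, pair(0, c)))  →  c   [R5 at ε]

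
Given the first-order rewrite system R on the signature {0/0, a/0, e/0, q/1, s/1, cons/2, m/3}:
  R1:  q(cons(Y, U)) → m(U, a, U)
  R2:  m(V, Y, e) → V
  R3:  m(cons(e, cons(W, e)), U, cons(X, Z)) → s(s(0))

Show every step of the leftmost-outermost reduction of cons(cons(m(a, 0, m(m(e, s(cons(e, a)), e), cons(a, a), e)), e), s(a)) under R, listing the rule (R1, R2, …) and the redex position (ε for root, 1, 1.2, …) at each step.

1. cons(cons(m(a, 0, m(m(e, s(cons(e, a)), e), cons(a, a), e)), e), s(a))  →  cons(cons(m(a, 0, m(e, s(cons(e, a)), e)), e), s(a))   [R2 at 1.1.3]
2. cons(cons(m(a, 0, m(e, s(cons(e, a)), e)), e), s(a))  →  cons(cons(m(a, 0, e), e), s(a))   [R2 at 1.1.3]
3. cons(cons(m(a, 0, e), e), s(a))  →  cons(cons(a, e), s(a))   [R2 at 1.1]

cons(cons(a, e), s(a))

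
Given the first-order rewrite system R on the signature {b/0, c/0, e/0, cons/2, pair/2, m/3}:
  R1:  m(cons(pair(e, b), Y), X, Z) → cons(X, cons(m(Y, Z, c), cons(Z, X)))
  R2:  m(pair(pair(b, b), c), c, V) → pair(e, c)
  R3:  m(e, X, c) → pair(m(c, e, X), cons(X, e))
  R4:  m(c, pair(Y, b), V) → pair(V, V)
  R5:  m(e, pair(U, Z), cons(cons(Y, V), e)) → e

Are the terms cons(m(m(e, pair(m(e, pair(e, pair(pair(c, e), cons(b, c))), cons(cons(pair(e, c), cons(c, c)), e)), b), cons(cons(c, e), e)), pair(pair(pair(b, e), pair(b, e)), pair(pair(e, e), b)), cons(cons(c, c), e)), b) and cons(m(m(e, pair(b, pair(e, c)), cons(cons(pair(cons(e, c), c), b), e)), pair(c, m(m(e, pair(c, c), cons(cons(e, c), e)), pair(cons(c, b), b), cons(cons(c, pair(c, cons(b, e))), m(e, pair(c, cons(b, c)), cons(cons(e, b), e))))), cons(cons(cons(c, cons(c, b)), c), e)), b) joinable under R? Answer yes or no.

Reduce t₁ = cons(m(m(e, pair(m(e, pair(e, pair(pair(c, e), cons(b, c))), cons(cons(pair(e, c), cons(c, c)), e)), b), cons(cons(c, e), e)), pair(pair(pair(b, e), pair(b, e)), pair(pair(e, e), b)), cons(cons(c, c), e)), b):
1. cons(m(m(e, pair(m(e, pair(e, pair(pair(c, e), cons(b, c))), cons(cons(pair(e, c), cons(c, c)), e)), b), cons(cons(c, e), e)), pair(pair(pair(b, e), pair(b, e)), pair(pair(e, e), b)), cons(cons(c, c), e)), b)  →  cons(m(e, pair(pair(pair(b, e), pair(b, e)), pair(pair(e, e), b)), cons(cons(c, c), e)), b)   [R5 at 1.1]
2. cons(m(e, pair(pair(pair(b, e), pair(b, e)), pair(pair(e, e), b)), cons(cons(c, c), e)), b)  →  cons(e, b)   [R5 at 1]

Reduce t₂ = cons(m(m(e, pair(b, pair(e, c)), cons(cons(pair(cons(e, c), c), b), e)), pair(c, m(m(e, pair(c, c), cons(cons(e, c), e)), pair(cons(c, b), b), cons(cons(c, pair(c, cons(b, e))), m(e, pair(c, cons(b, c)), cons(cons(e, b), e))))), cons(cons(cons(c, cons(c, b)), c), e)), b):
1. cons(m(m(e, pair(b, pair(e, c)), cons(cons(pair(cons(e, c), c), b), e)), pair(c, m(m(e, pair(c, c), cons(cons(e, c), e)), pair(cons(c, b), b), cons(cons(c, pair(c, cons(b, e))), m(e, pair(c, cons(b, c)), cons(cons(e, b), e))))), cons(cons(cons(c, cons(c, b)), c), e)), b)  →  cons(m(e, pair(c, m(m(e, pair(c, c), cons(cons(e, c), e)), pair(cons(c, b), b), cons(cons(c, pair(c, cons(b, e))), m(e, pair(c, cons(b, c)), cons(cons(e, b), e))))), cons(cons(cons(c, cons(c, b)), c), e)), b)   [R5 at 1.1]
2. cons(m(e, pair(c, m(m(e, pair(c, c), cons(cons(e, c), e)), pair(cons(c, b), b), cons(cons(c, pair(c, cons(b, e))), m(e, pair(c, cons(b, c)), cons(cons(e, b), e))))), cons(cons(cons(c, cons(c, b)), c), e)), b)  →  cons(e, b)   [R5 at 1]

yes — NF(t₁) = cons(e, b), NF(t₂) = cons(e, b)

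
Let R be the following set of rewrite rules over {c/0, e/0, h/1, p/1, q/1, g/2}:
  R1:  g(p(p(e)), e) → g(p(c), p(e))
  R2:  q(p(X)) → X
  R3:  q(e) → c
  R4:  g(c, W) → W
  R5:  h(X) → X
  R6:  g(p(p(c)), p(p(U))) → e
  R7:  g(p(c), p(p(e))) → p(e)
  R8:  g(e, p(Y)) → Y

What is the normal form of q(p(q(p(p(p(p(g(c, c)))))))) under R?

p(p(p(c)))

1. q(p(q(p(p(p(p(g(c, c))))))))  →  q(p(p(p(p(g(c, c))))))   [R2 at ε]
2. q(p(p(p(p(g(c, c))))))  →  p(p(p(g(c, c))))   [R2 at ε]
3. p(p(p(g(c, c))))  →  p(p(p(c)))   [R4 at 1.1.1]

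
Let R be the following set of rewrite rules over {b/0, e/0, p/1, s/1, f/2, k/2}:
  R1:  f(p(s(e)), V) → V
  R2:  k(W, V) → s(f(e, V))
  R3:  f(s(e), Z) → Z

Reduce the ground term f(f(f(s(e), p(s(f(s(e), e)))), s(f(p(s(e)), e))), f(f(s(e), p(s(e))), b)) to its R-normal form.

b

1. f(f(f(s(e), p(s(f(s(e), e)))), s(f(p(s(e)), e))), f(f(s(e), p(s(e))), b))  →  f(f(p(s(f(s(e), e))), s(f(p(s(e)), e))), f(f(s(e), p(s(e))), b))   [R3 at 1.1]
2. f(f(p(s(f(s(e), e))), s(f(p(s(e)), e))), f(f(s(e), p(s(e))), b))  →  f(f(p(s(e)), s(f(p(s(e)), e))), f(f(s(e), p(s(e))), b))   [R3 at 1.1.1.1]
3. f(f(p(s(e)), s(f(p(s(e)), e))), f(f(s(e), p(s(e))), b))  →  f(s(f(p(s(e)), e)), f(f(s(e), p(s(e))), b))   [R1 at 1]
4. f(s(f(p(s(e)), e)), f(f(s(e), p(s(e))), b))  →  f(s(e), f(f(s(e), p(s(e))), b))   [R1 at 1.1]
5. f(s(e), f(f(s(e), p(s(e))), b))  →  f(f(s(e), p(s(e))), b)   [R3 at ε]
6. f(f(s(e), p(s(e))), b)  →  f(p(s(e)), b)   [R3 at 1]
7. f(p(s(e)), b)  →  b   [R1 at ε]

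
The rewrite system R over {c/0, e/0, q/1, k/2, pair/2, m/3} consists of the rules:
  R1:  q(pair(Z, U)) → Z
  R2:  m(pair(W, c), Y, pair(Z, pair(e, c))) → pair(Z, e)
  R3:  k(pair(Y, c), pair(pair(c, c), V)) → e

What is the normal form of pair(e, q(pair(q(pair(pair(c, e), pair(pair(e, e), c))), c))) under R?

pair(e, pair(c, e))

1. pair(e, q(pair(q(pair(pair(c, e), pair(pair(e, e), c))), c)))  →  pair(e, q(pair(pair(c, e), pair(pair(e, e), c))))   [R1 at 2]
2. pair(e, q(pair(pair(c, e), pair(pair(e, e), c))))  →  pair(e, pair(c, e))   [R1 at 2]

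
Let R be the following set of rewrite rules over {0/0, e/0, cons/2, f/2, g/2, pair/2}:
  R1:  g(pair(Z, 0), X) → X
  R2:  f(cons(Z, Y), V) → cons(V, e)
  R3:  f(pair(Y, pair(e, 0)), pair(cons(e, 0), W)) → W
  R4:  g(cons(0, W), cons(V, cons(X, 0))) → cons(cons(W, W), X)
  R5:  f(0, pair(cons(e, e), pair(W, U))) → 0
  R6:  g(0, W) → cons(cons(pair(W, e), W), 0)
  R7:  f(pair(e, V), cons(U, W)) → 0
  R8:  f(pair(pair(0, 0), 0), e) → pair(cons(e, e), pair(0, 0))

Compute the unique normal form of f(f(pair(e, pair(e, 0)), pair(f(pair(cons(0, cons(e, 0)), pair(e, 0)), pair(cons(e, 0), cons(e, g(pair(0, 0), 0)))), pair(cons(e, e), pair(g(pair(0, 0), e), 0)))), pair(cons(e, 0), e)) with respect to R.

e

1. f(f(pair(e, pair(e, 0)), pair(f(pair(cons(0, cons(e, 0)), pair(e, 0)), pair(cons(e, 0), cons(e, g(pair(0, 0), 0)))), pair(cons(e, e), pair(g(pair(0, 0), e), 0)))), pair(cons(e, 0), e))  →  f(f(pair(e, pair(e, 0)), pair(cons(e, g(pair(0, 0), 0)), pair(cons(e, e), pair(g(pair(0, 0), e), 0)))), pair(cons(e, 0), e))   [R3 at 1.2.1]
2. f(f(pair(e, pair(e, 0)), pair(cons(e, g(pair(0, 0), 0)), pair(cons(e, e), pair(g(pair(0, 0), e), 0)))), pair(cons(e, 0), e))  →  f(f(pair(e, pair(e, 0)), pair(cons(e, 0), pair(cons(e, e), pair(g(pair(0, 0), e), 0)))), pair(cons(e, 0), e))   [R1 at 1.2.1.2]
3. f(f(pair(e, pair(e, 0)), pair(cons(e, 0), pair(cons(e, e), pair(g(pair(0, 0), e), 0)))), pair(cons(e, 0), e))  →  f(pair(cons(e, e), pair(g(pair(0, 0), e), 0)), pair(cons(e, 0), e))   [R3 at 1]
4. f(pair(cons(e, e), pair(g(pair(0, 0), e), 0)), pair(cons(e, 0), e))  →  f(pair(cons(e, e), pair(e, 0)), pair(cons(e, 0), e))   [R1 at 1.2.1]
5. f(pair(cons(e, e), pair(e, 0)), pair(cons(e, 0), e))  →  e   [R3 at ε]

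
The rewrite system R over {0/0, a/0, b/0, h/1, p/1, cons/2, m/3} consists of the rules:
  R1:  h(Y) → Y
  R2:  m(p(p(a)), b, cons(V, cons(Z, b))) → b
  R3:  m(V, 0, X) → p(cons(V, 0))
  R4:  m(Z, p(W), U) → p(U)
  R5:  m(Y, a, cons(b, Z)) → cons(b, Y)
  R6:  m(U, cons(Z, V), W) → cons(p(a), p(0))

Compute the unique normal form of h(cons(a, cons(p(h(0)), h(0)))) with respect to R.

1. h(cons(a, cons(p(h(0)), h(0))))  →  cons(a, cons(p(h(0)), h(0)))   [R1 at ε]
2. cons(a, cons(p(h(0)), h(0)))  →  cons(a, cons(p(0), h(0)))   [R1 at 2.1.1]
3. cons(a, cons(p(0), h(0)))  →  cons(a, cons(p(0), 0))   [R1 at 2.2]

cons(a, cons(p(0), 0))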